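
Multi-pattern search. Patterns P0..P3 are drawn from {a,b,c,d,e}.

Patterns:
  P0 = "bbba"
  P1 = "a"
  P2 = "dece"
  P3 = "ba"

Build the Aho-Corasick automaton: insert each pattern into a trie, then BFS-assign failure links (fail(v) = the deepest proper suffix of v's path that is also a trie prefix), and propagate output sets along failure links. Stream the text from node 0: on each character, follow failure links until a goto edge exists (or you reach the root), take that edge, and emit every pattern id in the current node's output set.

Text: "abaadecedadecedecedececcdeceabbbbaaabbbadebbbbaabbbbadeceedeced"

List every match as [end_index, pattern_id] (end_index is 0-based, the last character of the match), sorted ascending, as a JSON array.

Build automaton:
Trie nodes:
  n0 'ε': a→5 b→1 d→6
  n1 'b': a→10 b→2
  n2 'bb': b→3
  n3 'bbb': a→4
  n4 'bbba': ·  [P0 ends]
  n5 'a': ·  [P1 ends]
  n6 'd': e→7
  n7 'de': c→8
  n8 'dec': e→9
  n9 'dece': ·  [P2 ends]
  n10 'ba': ·  [P3 ends]

Failure links (BFS by depth):
  fail(1) 'b': from fail(0)=0 chase 'b': 0 ⇒ 0;  out=∅∪out(0)=∅
  fail(5) 'a': from fail(0)=0 chase 'a': 0 ⇒ 0;  out={1}∪out(0)={1}
  fail(6) 'd': from fail(0)=0 chase 'd': 0 ⇒ 0;  out=∅∪out(0)=∅
  fail(2) 'bb': from fail(1)=0 chase 'b': 0 ⇒ 1;  out=∅∪out(1)=∅
  fail(7) 'de': from fail(6)=0 chase 'e': 0 ⇒ 0;  out=∅∪out(0)=∅
  fail(10) 'ba': from fail(1)=0 chase 'a': 0 ⇒ 5;  out={3}∪out(5)={1,3}
  fail(3) 'bbb': from fail(2)=1 chase 'b': 1 ⇒ 2;  out=∅∪out(2)=∅
  fail(8) 'dec': from fail(7)=0 chase 'c': 0 ⇒ 0;  out=∅∪out(0)=∅
  fail(4) 'bbba': from fail(3)=2 chase 'a': 2→1 ⇒ 10;  out={0}∪out(10)={0,1,3}
  fail(9) 'dece': from fail(8)=0 chase 'e': 0 ⇒ 0;  out={2}∪out(0)={2}

Text stream:
i=0 'a': node 0→5  → match P1@[0:0]
i=1 'b': node 5→1 (fail-walked)
i=2 'a': node 1→10  → match P1@[2:2],P3@[1:2]
i=3 'a': node 10→5 (fail-walked)  → match P1@[3:3]
i=4 'd': node 5→6 (fail-walked)
i=5 'e': node 6→7
i=6 'c': node 7→8
i=7 'e': node 8→9  → match P2@[4:7]
i=8 'd': node 9→6 (fail-walked)
i=9 'a': node 6→5 (fail-walked)  → match P1@[9:9]
i=10 'd': node 5→6 (fail-walked)
i=11 'e': node 6→7
i=12 'c': node 7→8
i=13 'e': node 8→9  → match P2@[10:13]
i=14 'd': node 9→6 (fail-walked)
i=15 'e': node 6→7
i=16 'c': node 7→8
i=17 'e': node 8→9  → match P2@[14:17]
i=18 'd': node 9→6 (fail-walked)
i=19 'e': node 6→7
i=20 'c': node 7→8
i=21 'e': node 8→9  → match P2@[18:21]
i=22 'c': node 9→0 (fail-walked)
i=23 'c': node 0→0
i=24 'd': node 0→6
i=25 'e': node 6→7
i=26 'c': node 7→8
i=27 'e': node 8→9  → match P2@[24:27]
i=28 'a': node 9→5 (fail-walked)  → match P1@[28:28]
i=29 'b': node 5→1 (fail-walked)
i=30 'b': node 1→2
i=31 'b': node 2→3
i=32 'b': node 3→3 (fail-walked)
i=33 'a': node 3→4  → match P0@[30:33],P1@[33:33],P3@[32:33]
i=34 'a': node 4→5 (fail-walked)  → match P1@[34:34]
i=35 'a': node 5→5 (fail-walked)  → match P1@[35:35]
i=36 'b': node 5→1 (fail-walked)
i=37 'b': node 1→2
i=38 'b': node 2→3
i=39 'a': node 3→4  → match P0@[36:39],P1@[39:39],P3@[38:39]
i=40 'd': node 4→6 (fail-walked)
i=41 'e': node 6→7
i=42 'b': node 7→1 (fail-walked)
i=43 'b': node 1→2
i=44 'b': node 2→3
i=45 'b': node 3→3 (fail-walked)
i=46 'a': node 3→4  → match P0@[43:46],P1@[46:46],P3@[45:46]
i=47 'a': node 4→5 (fail-walked)  → match P1@[47:47]
i=48 'b': node 5→1 (fail-walked)
i=49 'b': node 1→2
i=50 'b': node 2→3
i=51 'b': node 3→3 (fail-walked)
i=52 'a': node 3→4  → match P0@[49:52],P1@[52:52],P3@[51:52]
i=53 'd': node 4→6 (fail-walked)
i=54 'e': node 6→7
i=55 'c': node 7→8
i=56 'e': node 8→9  → match P2@[53:56]
i=57 'e': node 9→0 (fail-walked)
i=58 'd': node 0→6
i=59 'e': node 6→7
i=60 'c': node 7→8
i=61 'e': node 8→9  → match P2@[58:61]
i=62 'd': node 9→6 (fail-walked)

Result: [[0,1],[2,1],[2,3],[3,1],[7,2],[9,1],[13,2],[17,2],[21,2],[27,2],[28,1],[33,0],[33,1],[33,3],[34,1],[35,1],[39,0],[39,1],[39,3],[46,0],[46,1],[46,3],[47,1],[52,0],[52,1],[52,3],[56,2],[61,2]]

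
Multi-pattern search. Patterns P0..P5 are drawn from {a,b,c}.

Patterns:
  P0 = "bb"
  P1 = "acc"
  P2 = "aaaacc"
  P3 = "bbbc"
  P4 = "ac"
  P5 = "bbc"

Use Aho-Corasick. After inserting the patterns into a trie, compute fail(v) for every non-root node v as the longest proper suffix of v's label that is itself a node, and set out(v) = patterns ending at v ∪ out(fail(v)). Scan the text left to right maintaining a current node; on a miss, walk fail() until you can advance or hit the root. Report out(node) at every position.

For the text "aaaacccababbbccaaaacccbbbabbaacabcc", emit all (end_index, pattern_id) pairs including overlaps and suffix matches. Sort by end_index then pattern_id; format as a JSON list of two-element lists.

Build:
Trie (insert patterns):
  0='ε' goto a→3 b→1
  1='b' goto b→2
  2='bb' goto b→11 c→13  [P0 ends]
  3='a' goto a→6 c→4
  4='ac' goto c→5  [P4 ends]
  5='acc' goto ·  [P1 ends]
  6='aa' goto a→7
  7='aaa' goto a→8
  8='aaaa' goto c→9
  9='aaaac' goto c→10
  10='aaaacc' goto ·  [P2 ends]
  11='bbb' goto c→12
  12='bbbc' goto ·  [P3 ends]
  13='bbc' goto ·  [P5 ends]

BFS fail/out derivation:
  fail(1) 'b': from fail(0)=0 chase 'b': 0 ⇒ 0;  out=∅∪out(0)=∅
  fail(3) 'a': from fail(0)=0 chase 'a': 0 ⇒ 0;  out=∅∪out(0)=∅
  fail(2) 'bb': from fail(1)=0 chase 'b': 0 ⇒ 1;  out={0}∪out(1)={0}
  fail(4) 'ac': from fail(3)=0 chase 'c': 0 ⇒ 0;  out={4}∪out(0)={4}
  fail(6) 'aa': from fail(3)=0 chase 'a': 0 ⇒ 3;  out=∅∪out(3)=∅
  fail(5) 'acc': from fail(4)=0 chase 'c': 0 ⇒ 0;  out={1}∪out(0)={1}
  fail(7) 'aaa': from fail(6)=3 chase 'a': 3 ⇒ 6;  out=∅∪out(6)=∅
  fail(11) 'bbb': from fail(2)=1 chase 'b': 1 ⇒ 2;  out=∅∪out(2)={0}
  fail(13) 'bbc': from fail(2)=1 chase 'c': 1→0 ⇒ 0;  out={5}∪out(0)={5}
  fail(8) 'aaaa': from fail(7)=6 chase 'a': 6 ⇒ 7;  out=∅∪out(7)=∅
  fail(12) 'bbbc': from fail(11)=2 chase 'c': 2 ⇒ 13;  out={3}∪out(13)={3,5}
  fail(9) 'aaaac': from fail(8)=7 chase 'c': 7→6→3 ⇒ 4;  out=∅∪out(4)={4}
  fail(10) 'aaaacc': from fail(9)=4 chase 'c': 4 ⇒ 5;  out={2}∪out(5)={1,2}

Text stream:
pos 0 'a': at 3
pos 1 'a': at 6
pos 2 'a': at 7
pos 3 'a': at 8
pos 4 'c': at 9  → match P4@[3:4]
pos 5 'c': at 10  → match P1@[3:5],P2@[0:5]
pos 6 'c': at 0 ·f
pos 7 'a': at 3
pos 8 'b': at 1 ·f
pos 9 'a': at 3 ·f
pos 10 'b': at 1 ·f
pos 11 'b': at 2  → match P0@[10:11]
pos 12 'b': at 11  → match P0@[11:12]
pos 13 'c': at 12  → match P3@[10:13],P5@[11:13]
pos 14 'c': at 0 ·f
pos 15 'a': at 3
pos 16 'a': at 6
pos 17 'a': at 7
pos 18 'a': at 8
pos 19 'c': at 9  → match P4@[18:19]
pos 20 'c': at 10  → match P1@[18:20],P2@[15:20]
pos 21 'c': at 0 ·f
pos 22 'b': at 1
pos 23 'b': at 2  → match P0@[22:23]
pos 24 'b': at 11  → match P0@[23:24]
pos 25 'a': at 3 ·f
pos 26 'b': at 1 ·f
pos 27 'b': at 2  → match P0@[26:27]
pos 28 'a': at 3 ·f
pos 29 'a': at 6
pos 30 'c': at 4 ·f  → match P4@[29:30]
pos 31 'a': at 3 ·f
pos 32 'b': at 1 ·f
pos 33 'c': at 0 ·f
pos 34 'c': at 0

All matches (sorted): [[4,4],[5,1],[5,2],[11,0],[12,0],[13,3],[13,5],[19,4],[20,1],[20,2],[23,0],[24,0],[27,0],[30,4]]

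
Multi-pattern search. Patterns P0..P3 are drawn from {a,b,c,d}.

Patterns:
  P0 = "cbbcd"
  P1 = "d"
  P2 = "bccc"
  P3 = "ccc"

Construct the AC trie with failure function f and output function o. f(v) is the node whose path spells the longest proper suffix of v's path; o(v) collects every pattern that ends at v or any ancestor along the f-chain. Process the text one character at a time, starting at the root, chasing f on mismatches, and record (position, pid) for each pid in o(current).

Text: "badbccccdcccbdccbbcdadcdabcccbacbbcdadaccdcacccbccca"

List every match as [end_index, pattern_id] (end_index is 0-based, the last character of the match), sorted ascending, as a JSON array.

Build:
Trie (insert patterns):
  n0 'ε': b→7 c→1 d→6
  n1 'c': b→2 c→11
  n2 'cb': b→3
  n3 'cbb': c→4
  n4 'cbbc': d→5
  n5 'cbbcd': ·  ←P0
  n6 'd': ·  ←P1
  n7 'b': c→8
  n8 'bc': c→9
  n9 'bcc': c→10
  n10 'bccc': ·  ←P2
  n11 'cc': c→12
  n12 'ccc': ·  ←P3

Failure links (BFS by depth):
  n1('c'): parent n0 fail=0; on 'c' 0 → fail=0;  out ∅∪∅=∅
  n6('d'): parent n0 fail=0; on 'd' 0 → fail=0;  out {1}∪∅={1}
  n7('b'): parent n0 fail=0; on 'b' 0 → fail=0;  out ∅∪∅=∅
  n2('cb'): parent n1 fail=0; on 'b' 0 → fail=7;  out ∅∪∅=∅
  n8('bc'): parent n7 fail=0; on 'c' 0 → fail=1;  out ∅∪∅=∅
  n11('cc'): parent n1 fail=0; on 'c' 0 → fail=1;  out ∅∪∅=∅
  n3('cbb'): parent n2 fail=7; on 'b' 7→0 → fail=7;  out ∅∪∅=∅
  n9('bcc'): parent n8 fail=1; on 'c' 1 → fail=11;  out ∅∪∅=∅
  n12('ccc'): parent n11 fail=1; on 'c' 1 → fail=11;  out {3}∪∅={3}
  n4('cbbc'): parent n3 fail=7; on 'c' 7 → fail=8;  out ∅∪∅=∅
  n10('bccc'): parent n9 fail=11; on 'c' 11 → fail=12;  out {2}∪{3}={2,3}
  n5('cbbcd'): parent n4 fail=8; on 'd' 8→1→0 → fail=6;  out {0}∪{1}={0,1}

Text stream:
pos 0 'b': at 7
pos 1 'a': at 0 (via fail)
pos 2 'd': at 6  ** P1@[2:2]
pos 3 'b': at 7 (via fail)
pos 4 'c': at 8
pos 5 'c': at 9
pos 6 'c': at 10  ** P2@[3:6],P3@[4:6]
pos 7 'c': at 12 (via fail)  ** P3@[5:7]
pos 8 'd': at 6 (via fail)  ** P1@[8:8]
pos 9 'c': at 1 (via fail)
pos 10 'c': at 11
pos 11 'c': at 12  ** P3@[9:11]
pos 12 'b': at 2 (via fail)
pos 13 'd': at 6 (via fail)  ** P1@[13:13]
pos 14 'c': at 1 (via fail)
pos 15 'c': at 11
pos 16 'b': at 2 (via fail)
pos 17 'b': at 3
pos 18 'c': at 4
pos 19 'd': at 5  ** P0@[15:19],P1@[19:19]
pos 20 'a': at 0 (via fail)
pos 21 'd': at 6  ** P1@[21:21]
pos 22 'c': at 1 (via fail)
pos 23 'd': at 6 (via fail)  ** P1@[23:23]
pos 24 'a': at 0 (via fail)
pos 25 'b': at 7
pos 26 'c': at 8
pos 27 'c': at 9
pos 28 'c': at 10  ** P2@[25:28],P3@[26:28]
pos 29 'b': at 2 (via fail)
pos 30 'a': at 0 (via fail)
pos 31 'c': at 1
pos 32 'b': at 2
pos 33 'b': at 3
pos 34 'c': at 4
pos 35 'd': at 5  ** P0@[31:35],P1@[35:35]
pos 36 'a': at 0 (via fail)
pos 37 'd': at 6  ** P1@[37:37]
pos 38 'a': at 0 (via fail)
pos 39 'c': at 1
pos 40 'c': at 11
pos 41 'd': at 6 (via fail)  ** P1@[41:41]
pos 42 'c': at 1 (via fail)
pos 43 'a': at 0 (via fail)
pos 44 'c': at 1
pos 45 'c': at 11
pos 46 'c': at 12  ** P3@[44:46]
pos 47 'b': at 2 (via fail)
pos 48 'c': at 8 (via fail)
pos 49 'c': at 9
pos 50 'c': at 10  ** P2@[47:50],P3@[48:50]
pos 51 'a': at 0 (via fail)

All matches (sorted): [[2,1],[6,2],[6,3],[7,3],[8,1],[11,3],[13,1],[19,0],[19,1],[21,1],[23,1],[28,2],[28,3],[35,0],[35,1],[37,1],[41,1],[46,3],[50,2],[50,3]]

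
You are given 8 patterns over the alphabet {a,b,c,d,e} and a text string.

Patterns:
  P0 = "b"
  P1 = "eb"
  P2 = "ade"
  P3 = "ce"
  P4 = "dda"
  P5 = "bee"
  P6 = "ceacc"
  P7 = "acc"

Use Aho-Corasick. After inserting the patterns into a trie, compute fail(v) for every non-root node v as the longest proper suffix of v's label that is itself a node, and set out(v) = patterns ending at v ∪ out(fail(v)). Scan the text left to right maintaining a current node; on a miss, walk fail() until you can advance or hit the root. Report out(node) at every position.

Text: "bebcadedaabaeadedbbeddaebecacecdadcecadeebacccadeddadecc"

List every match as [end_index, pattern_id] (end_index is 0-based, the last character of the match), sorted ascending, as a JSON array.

Build automaton:
Trie (insert patterns):
  0='ε' goto a→4 b→1 c→7 d→9 e→2
  1='b' goto e→12  [P0 ends]
  2='e' goto b→3
  3='eb' goto ·  [P1 ends]
  4='a' goto c→17 d→5
  5='ad' goto e→6
  6='ade' goto ·  [P2 ends]
  7='c' goto e→8
  8='ce' goto a→14  [P3 ends]
  9='d' goto d→10
  10='dd' goto a→11
  11='dda' goto ·  [P4 ends]
  12='be' goto e→13
  13='bee' goto ·  [P5 ends]
  14='cea' goto c→15
  15='ceac' goto c→16
  16='ceacc' goto ·  [P6 ends]
  17='ac' goto c→18
  18='acc' goto ·  [P7 ends]

Failure links (BFS by depth):
  fail(1) 'b': from fail(0)=0 chase 'b': 0 ⇒ 0;  out={0}∪out(0)={0}
  fail(2) 'e': from fail(0)=0 chase 'e': 0 ⇒ 0;  out=∅∪out(0)=∅
  fail(4) 'a': from fail(0)=0 chase 'a': 0 ⇒ 0;  out=∅∪out(0)=∅
  fail(7) 'c': from fail(0)=0 chase 'c': 0 ⇒ 0;  out=∅∪out(0)=∅
  fail(9) 'd': from fail(0)=0 chase 'd': 0 ⇒ 0;  out=∅∪out(0)=∅
  fail(3) 'eb': from fail(2)=0 chase 'b': 0 ⇒ 1;  out={1}∪out(1)={0,1}
  fail(5) 'ad': from fail(4)=0 chase 'd': 0 ⇒ 9;  out=∅∪out(9)=∅
  fail(8) 'ce': from fail(7)=0 chase 'e': 0 ⇒ 2;  out={3}∪out(2)={3}
  fail(10) 'dd': from fail(9)=0 chase 'd': 0 ⇒ 9;  out=∅∪out(9)=∅
  fail(12) 'be': from fail(1)=0 chase 'e': 0 ⇒ 2;  out=∅∪out(2)=∅
  fail(17) 'ac': from fail(4)=0 chase 'c': 0 ⇒ 7;  out=∅∪out(7)=∅
  fail(6) 'ade': from fail(5)=9 chase 'e': 9→0 ⇒ 2;  out={2}∪out(2)={2}
  fail(11) 'dda': from fail(10)=9 chase 'a': 9→0 ⇒ 4;  out={4}∪out(4)={4}
  fail(13) 'bee': from fail(12)=2 chase 'e': 2→0 ⇒ 2;  out={5}∪out(2)={5}
  fail(14) 'cea': from fail(8)=2 chase 'a': 2→0 ⇒ 4;  out=∅∪out(4)=∅
  fail(18) 'acc': from fail(17)=7 chase 'c': 7→0 ⇒ 7;  out={7}∪out(7)={7}
  fail(15) 'ceac': from fail(14)=4 chase 'c': 4 ⇒ 17;  out=∅∪out(17)=∅
  fail(16) 'ceacc': from fail(15)=17 chase 'c': 17 ⇒ 18;  out={6}∪out(18)={6,7}

Run:
pos 0 'b': at 1  → match P0@[0:0]
pos 1 'e': at 12
pos 2 'b': at 3 (via fail)  → match P0@[2:2],P1@[1:2]
pos 3 'c': at 7 (via fail)
pos 4 'a': at 4 (via fail)
pos 5 'd': at 5
pos 6 'e': at 6  → match P2@[4:6]
pos 7 'd': at 9 (via fail)
pos 8 'a': at 4 (via fail)
pos 9 'a': at 4 (via fail)
pos 10 'b': at 1 (via fail)  → match P0@[10:10]
pos 11 'a': at 4 (via fail)
pos 12 'e': at 2 (via fail)
pos 13 'a': at 4 (via fail)
pos 14 'd': at 5
pos 15 'e': at 6  → match P2@[13:15]
pos 16 'd': at 9 (via fail)
pos 17 'b': at 1 (via fail)  → match P0@[17:17]
pos 18 'b': at 1 (via fail)  → match P0@[18:18]
pos 19 'e': at 12
pos 20 'd': at 9 (via fail)
pos 21 'd': at 10
pos 22 'a': at 11  → match P4@[20:22]
pos 23 'e': at 2 (via fail)
pos 24 'b': at 3  → match P0@[24:24],P1@[23:24]
pos 25 'e': at 12 (via fail)
pos 26 'c': at 7 (via fail)
pos 27 'a': at 4 (via fail)
pos 28 'c': at 17
pos 29 'e': at 8 (via fail)  → match P3@[28:29]
pos 30 'c': at 7 (via fail)
pos 31 'd': at 9 (via fail)
pos 32 'a': at 4 (via fail)
pos 33 'd': at 5
pos 34 'c': at 7 (via fail)
pos 35 'e': at 8  → match P3@[34:35]
pos 36 'c': at 7 (via fail)
pos 37 'a': at 4 (via fail)
pos 38 'd': at 5
pos 39 'e': at 6  → match P2@[37:39]
pos 40 'e': at 2 (via fail)
pos 41 'b': at 3  → match P0@[41:41],P1@[40:41]
pos 42 'a': at 4 (via fail)
pos 43 'c': at 17
pos 44 'c': at 18  → match P7@[42:44]
pos 45 'c': at 7 (via fail)
pos 46 'a': at 4 (via fail)
pos 47 'd': at 5
pos 48 'e': at 6  → match P2@[46:48]
pos 49 'd': at 9 (via fail)
pos 50 'd': at 10
pos 51 'a': at 11  → match P4@[49:51]
pos 52 'd': at 5 (via fail)
pos 53 'e': at 6  → match P2@[51:53]
pos 54 'c': at 7 (via fail)
pos 55 'c': at 7 (via fail)

All matches (sorted): [[0,0],[2,0],[2,1],[6,2],[10,0],[15,2],[17,0],[18,0],[22,4],[24,0],[24,1],[29,3],[35,3],[39,2],[41,0],[41,1],[44,7],[48,2],[51,4],[53,2]]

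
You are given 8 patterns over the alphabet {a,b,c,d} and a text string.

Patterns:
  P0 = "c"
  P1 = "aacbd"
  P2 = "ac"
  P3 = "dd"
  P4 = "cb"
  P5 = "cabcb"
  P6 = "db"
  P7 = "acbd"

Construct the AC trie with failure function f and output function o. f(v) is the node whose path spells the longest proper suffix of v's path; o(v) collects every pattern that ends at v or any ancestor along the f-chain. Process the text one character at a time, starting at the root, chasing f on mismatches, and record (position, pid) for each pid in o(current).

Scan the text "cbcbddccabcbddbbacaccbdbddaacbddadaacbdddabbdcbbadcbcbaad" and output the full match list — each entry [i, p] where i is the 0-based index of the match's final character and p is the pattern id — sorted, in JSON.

Construct AC machine:
Trie (insert patterns):
  0='ε' goto a→2 c→1 d→8
  1='c' goto a→11 b→10  ←P0
  2='a' goto a→3 c→7
  3='aa' goto c→4
  4='aac' goto b→5
  5='aacb' goto d→6
  6='aacbd' goto ·  ←P1
  7='ac' goto b→16  ←P2
  8='d' goto b→15 d→9
  9='dd' goto ·  ←P3
  10='cb' goto ·  ←P4
  11='ca' goto b→12
  12='cab' goto c→13
  13='cabc' goto b→14
  14='cabcb' goto ·  ←P5
  15='db' goto ·  ←P6
  16='acb' goto d→17
  17='acbd' goto ·  ←P7

BFS fail/out derivation:
  fail(1) 'c': from fail(0)=0 chase 'c': 0 ⇒ 0;  out={0}∪out(0)={0}
  fail(2) 'a': from fail(0)=0 chase 'a': 0 ⇒ 0;  out=∅∪out(0)=∅
  fail(8) 'd': from fail(0)=0 chase 'd': 0 ⇒ 0;  out=∅∪out(0)=∅
  fail(3) 'aa': from fail(2)=0 chase 'a': 0 ⇒ 2;  out=∅∪out(2)=∅
  fail(7) 'ac': from fail(2)=0 chase 'c': 0 ⇒ 1;  out={2}∪out(1)={0,2}
  fail(9) 'dd': from fail(8)=0 chase 'd': 0 ⇒ 8;  out={3}∪out(8)={3}
  fail(10) 'cb': from fail(1)=0 chase 'b': 0 ⇒ 0;  out={4}∪out(0)={4}
  fail(11) 'ca': from fail(1)=0 chase 'a': 0 ⇒ 2;  out=∅∪out(2)=∅
  fail(15) 'db': from fail(8)=0 chase 'b': 0 ⇒ 0;  out={6}∪out(0)={6}
  fail(4) 'aac': from fail(3)=2 chase 'c': 2 ⇒ 7;  out=∅∪out(7)={0,2}
  fail(12) 'cab': from fail(11)=2 chase 'b': 2→0 ⇒ 0;  out=∅∪out(0)=∅
  fail(16) 'acb': from fail(7)=1 chase 'b': 1 ⇒ 10;  out=∅∪out(10)={4}
  fail(5) 'aacb': from fail(4)=7 chase 'b': 7 ⇒ 16;  out=∅∪out(16)={4}
  fail(13) 'cabc': from fail(12)=0 chase 'c': 0 ⇒ 1;  out=∅∪out(1)={0}
  fail(17) 'acbd': from fail(16)=10 chase 'd': 10→0 ⇒ 8;  out={7}∪out(8)={7}
  fail(6) 'aacbd': from fail(5)=16 chase 'd': 16 ⇒ 17;  out={1}∪out(17)={1,7}
  fail(14) 'cabcb': from fail(13)=1 chase 'b': 1 ⇒ 10;  out={5}∪out(10)={4,5}

Scan:
[0] read 'c'  n0⇒n1  → match P0@[0:0]
[1] read 'b'  n1⇒n10  → match P4@[0:1]
[2] read 'c'  n10⇒n1 (fail-walked)  → match P0@[2:2]
[3] read 'b'  n1⇒n10  → match P4@[2:3]
[4] read 'd'  n10⇒n8 (fail-walked)
[5] read 'd'  n8⇒n9  → match P3@[4:5]
[6] read 'c'  n9⇒n1 (fail-walked)  → match P0@[6:6]
[7] read 'c'  n1⇒n1 (fail-walked)  → match P0@[7:7]
[8] read 'a'  n1⇒n11
[9] read 'b'  n11⇒n12
[10] read 'c'  n12⇒n13  → match P0@[10:10]
[11] read 'b'  n13⇒n14  → match P4@[10:11],P5@[7:11]
[12] read 'd'  n14⇒n8 (fail-walked)
[13] read 'd'  n8⇒n9  → match P3@[12:13]
[14] read 'b'  n9⇒n15 (fail-walked)  → match P6@[13:14]
[15] read 'b'  n15⇒n0 (fail-walked)
[16] read 'a'  n0⇒n2
[17] read 'c'  n2⇒n7  → match P0@[17:17],P2@[16:17]
[18] read 'a'  n7⇒n11 (fail-walked)
[19] read 'c'  n11⇒n7 (fail-walked)  → match P0@[19:19],P2@[18:19]
[20] read 'c'  n7⇒n1 (fail-walked)  → match P0@[20:20]
[21] read 'b'  n1⇒n10  → match P4@[20:21]
[22] read 'd'  n10⇒n8 (fail-walked)
[23] read 'b'  n8⇒n15  → match P6@[22:23]
[24] read 'd'  n15⇒n8 (fail-walked)
[25] read 'd'  n8⇒n9  → match P3@[24:25]
[26] read 'a'  n9⇒n2 (fail-walked)
[27] read 'a'  n2⇒n3
[28] read 'c'  n3⇒n4  → match P0@[28:28],P2@[27:28]
[29] read 'b'  n4⇒n5  → match P4@[28:29]
[30] read 'd'  n5⇒n6  → match P1@[26:30],P7@[27:30]
[31] read 'd'  n6⇒n9 (fail-walked)  → match P3@[30:31]
[32] read 'a'  n9⇒n2 (fail-walked)
[33] read 'd'  n2⇒n8 (fail-walked)
[34] read 'a'  n8⇒n2 (fail-walked)
[35] read 'a'  n2⇒n3
[36] read 'c'  n3⇒n4  → match P0@[36:36],P2@[35:36]
[37] read 'b'  n4⇒n5  → match P4@[36:37]
[38] read 'd'  n5⇒n6  → match P1@[34:38],P7@[35:38]
[39] read 'd'  n6⇒n9 (fail-walked)  → match P3@[38:39]
[40] read 'd'  n9⇒n9 (fail-walked)  → match P3@[39:40]
[41] read 'a'  n9⇒n2 (fail-walked)
[42] read 'b'  n2⇒n0 (fail-walked)
[43] read 'b'  n0⇒n0
[44] read 'd'  n0⇒n8
[45] read 'c'  n8⇒n1 (fail-walked)  → match P0@[45:45]
[46] read 'b'  n1⇒n10  → match P4@[45:46]
[47] read 'b'  n10⇒n0 (fail-walked)
[48] read 'a'  n0⇒n2
[49] read 'd'  n2⇒n8 (fail-walked)
[50] read 'c'  n8⇒n1 (fail-walked)  → match P0@[50:50]
[51] read 'b'  n1⇒n10  → match P4@[50:51]
[52] read 'c'  n10⇒n1 (fail-walked)  → match P0@[52:52]
[53] read 'b'  n1⇒n10  → match P4@[52:53]
[54] read 'a'  n10⇒n2 (fail-walked)
[55] read 'a'  n2⇒n3
[56] read 'd'  n3⇒n8 (fail-walked)

Matches: [[0,0],[1,4],[2,0],[3,4],[5,3],[6,0],[7,0],[10,0],[11,4],[11,5],[13,3],[14,6],[17,0],[17,2],[19,0],[19,2],[20,0],[21,4],[23,6],[25,3],[28,0],[28,2],[29,4],[30,1],[30,7],[31,3],[36,0],[36,2],[37,4],[38,1],[38,7],[39,3],[40,3],[45,0],[46,4],[50,0],[51,4],[52,0],[53,4]]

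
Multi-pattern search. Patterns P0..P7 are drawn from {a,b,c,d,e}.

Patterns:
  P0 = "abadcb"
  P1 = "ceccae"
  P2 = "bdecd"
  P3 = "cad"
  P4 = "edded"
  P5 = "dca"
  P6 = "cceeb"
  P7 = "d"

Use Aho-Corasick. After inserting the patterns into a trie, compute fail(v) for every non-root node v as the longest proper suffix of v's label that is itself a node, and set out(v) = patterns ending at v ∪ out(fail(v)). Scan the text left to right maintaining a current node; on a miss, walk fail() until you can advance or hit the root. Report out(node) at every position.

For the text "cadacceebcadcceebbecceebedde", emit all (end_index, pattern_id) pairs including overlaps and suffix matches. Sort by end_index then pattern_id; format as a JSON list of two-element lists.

Build automaton:
Trie (insert patterns):
  0='ε' goto a→1 b→13 c→7 d→25 e→20
  1='a' goto b→2
  2='ab' goto a→3
  3='aba' goto d→4
  4='abad' goto c→5
  5='abadc' goto b→6
  6='abadcb' goto ·  ←P0
  7='c' goto a→18 c→28 e→8
  8='ce' goto c→9
  9='cec' goto c→10
  10='cecc' goto a→11
  11='cecca' goto e→12
  12='ceccae' goto ·  ←P1
  13='b' goto d→14
  14='bd' goto e→15
  15='bde' goto c→16
  16='bdec' goto d→17
  17='bdecd' goto ·  ←P2
  18='ca' goto d→19
  19='cad' goto ·  ←P3
  20='e' goto d→21
  21='ed' goto d→22
  22='edd' goto e→23
  23='edde' goto d→24
  24='edded' goto ·  ←P4
  25='d' goto c→26  ←P7
  26='dc' goto a→27
  27='dca' goto ·  ←P5
  28='cc' goto e→29
  29='cce' goto e→30
  30='ccee' goto b→31
  31='cceeb' goto ·  ←P6

BFS fail/out derivation:
  n1('a'): parent n0 fail=0; on 'a' 0 → fail=0;  out ∅∪∅=∅
  n7('c'): parent n0 fail=0; on 'c' 0 → fail=0;  out ∅∪∅=∅
  n13('b'): parent n0 fail=0; on 'b' 0 → fail=0;  out ∅∪∅=∅
  n20('e'): parent n0 fail=0; on 'e' 0 → fail=0;  out ∅∪∅=∅
  n25('d'): parent n0 fail=0; on 'd' 0 → fail=0;  out {7}∪∅={7}
  n2('ab'): parent n1 fail=0; on 'b' 0 → fail=13;  out ∅∪∅=∅
  n8('ce'): parent n7 fail=0; on 'e' 0 → fail=20;  out ∅∪∅=∅
  n14('bd'): parent n13 fail=0; on 'd' 0 → fail=25;  out ∅∪{7}={7}
  n18('ca'): parent n7 fail=0; on 'a' 0 → fail=1;  out ∅∪∅=∅
  n21('ed'): parent n20 fail=0; on 'd' 0 → fail=25;  out ∅∪{7}={7}
  n26('dc'): parent n25 fail=0; on 'c' 0 → fail=7;  out ∅∪∅=∅
  n28('cc'): parent n7 fail=0; on 'c' 0 → fail=7;  out ∅∪∅=∅
  n3('aba'): parent n2 fail=13; on 'a' 13→0 → fail=1;  out ∅∪∅=∅
  n9('cec'): parent n8 fail=20; on 'c' 20→0 → fail=7;  out ∅∪∅=∅
  n15('bde'): parent n14 fail=25; on 'e' 25→0 → fail=20;  out ∅∪∅=∅
  n19('cad'): parent n18 fail=1; on 'd' 1→0 → fail=25;  out {3}∪{7}={3,7}
  n22('edd'): parent n21 fail=25; on 'd' 25→0 → fail=25;  out ∅∪{7}={7}
  n27('dca'): parent n26 fail=7; on 'a' 7 → fail=18;  out {5}∪∅={5}
  n29('cce'): parent n28 fail=7; on 'e' 7 → fail=8;  out ∅∪∅=∅
  n4('abad'): parent n3 fail=1; on 'd' 1→0 → fail=25;  out ∅∪{7}={7}
  n10('cecc'): parent n9 fail=7; on 'c' 7 → fail=28;  out ∅∪∅=∅
  n16('bdec'): parent n15 fail=20; on 'c' 20→0 → fail=7;  out ∅∪∅=∅
  n23('edde'): parent n22 fail=25; on 'e' 25→0 → fail=20;  out ∅∪∅=∅
  n30('ccee'): parent n29 fail=8; on 'e' 8→20→0 → fail=20;  out ∅∪∅=∅
  n5('abadc'): parent n4 fail=25; on 'c' 25 → fail=26;  out ∅∪∅=∅
  n11('cecca'): parent n10 fail=28; on 'a' 28→7 → fail=18;  out ∅∪∅=∅
  n17('bdecd'): parent n16 fail=7; on 'd' 7→0 → fail=25;  out {2}∪{7}={2,7}
  n24('edded'): parent n23 fail=20; on 'd' 20 → fail=21;  out {4}∪{7}={4,7}
  n31('cceeb'): parent n30 fail=20; on 'b' 20→0 → fail=13;  out {6}∪∅={6}
  n6('abadcb'): parent n5 fail=26; on 'b' 26→7→0 → fail=13;  out {0}∪∅={0}
  n12('ceccae'): parent n11 fail=18; on 'e' 18→1→0 → fail=20;  out {1}∪∅={1}

Text stream:
[0] read 'c'  n0⇒n7
[1] read 'a'  n7⇒n18
[2] read 'd'  n18⇒n19  ** P3@[0:2],P7@[2:2]
[3] read 'a'  n19⇒n1 (fail-walked)
[4] read 'c'  n1⇒n7 (fail-walked)
[5] read 'c'  n7⇒n28
[6] read 'e'  n28⇒n29
[7] read 'e'  n29⇒n30
[8] read 'b'  n30⇒n31  ** P6@[4:8]
[9] read 'c'  n31⇒n7 (fail-walked)
[10] read 'a'  n7⇒n18
[11] read 'd'  n18⇒n19  ** P3@[9:11],P7@[11:11]
[12] read 'c'  n19⇒n26 (fail-walked)
[13] read 'c'  n26⇒n28 (fail-walked)
[14] read 'e'  n28⇒n29
[15] read 'e'  n29⇒n30
[16] read 'b'  n30⇒n31  ** P6@[12:16]
[17] read 'b'  n31⇒n13 (fail-walked)
[18] read 'e'  n13⇒n20 (fail-walked)
[19] read 'c'  n20⇒n7 (fail-walked)
[20] read 'c'  n7⇒n28
[21] read 'e'  n28⇒n29
[22] read 'e'  n29⇒n30
[23] read 'b'  n30⇒n31  ** P6@[19:23]
[24] read 'e'  n31⇒n20 (fail-walked)
[25] read 'd'  n20⇒n21  ** P7@[25:25]
[26] read 'd'  n21⇒n22  ** P7@[26:26]
[27] read 'e'  n22⇒n23

All matches (sorted): [[2,3],[2,7],[8,6],[11,3],[11,7],[16,6],[23,6],[25,7],[26,7]]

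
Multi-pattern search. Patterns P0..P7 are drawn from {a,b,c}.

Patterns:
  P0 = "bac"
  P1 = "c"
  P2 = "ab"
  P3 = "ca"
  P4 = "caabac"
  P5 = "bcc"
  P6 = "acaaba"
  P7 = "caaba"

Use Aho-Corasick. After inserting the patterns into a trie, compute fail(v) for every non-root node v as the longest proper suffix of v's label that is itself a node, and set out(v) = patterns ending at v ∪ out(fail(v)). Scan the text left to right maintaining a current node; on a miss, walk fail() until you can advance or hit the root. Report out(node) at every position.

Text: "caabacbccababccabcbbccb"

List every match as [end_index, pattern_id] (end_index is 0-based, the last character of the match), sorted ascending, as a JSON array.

Build automaton:
Trie nodes:
  0='ε' goto a→5 b→1 c→4
  1='b' goto a→2 c→12
  2='ba' goto c→3
  3='bac' goto ·  ←P0
  4='c' goto a→7  ←P1
  5='a' goto b→6 c→14
  6='ab' goto ·  ←P2
  7='ca' goto a→8  ←P3
  8='caa' goto b→9
  9='caab' goto a→10
  10='caaba' goto c→11  ←P7
  11='caabac' goto ·  ←P4
  12='bc' goto c→13
  13='bcc' goto ·  ←P5
  14='ac' goto a→15
  15='aca' goto a→16
  16='acaa' goto b→17
  17='acaab' goto a→18
  18='acaaba' goto ·  ←P6

Failure links (BFS by depth):
  fail(1) 'b': from fail(0)=0 chase 'b': 0 ⇒ 0;  out=∅∪out(0)=∅
  fail(4) 'c': from fail(0)=0 chase 'c': 0 ⇒ 0;  out={1}∪out(0)={1}
  fail(5) 'a': from fail(0)=0 chase 'a': 0 ⇒ 0;  out=∅∪out(0)=∅
  fail(2) 'ba': from fail(1)=0 chase 'a': 0 ⇒ 5;  out=∅∪out(5)=∅
  fail(6) 'ab': from fail(5)=0 chase 'b': 0 ⇒ 1;  out={2}∪out(1)={2}
  fail(7) 'ca': from fail(4)=0 chase 'a': 0 ⇒ 5;  out={3}∪out(5)={3}
  fail(12) 'bc': from fail(1)=0 chase 'c': 0 ⇒ 4;  out=∅∪out(4)={1}
  fail(14) 'ac': from fail(5)=0 chase 'c': 0 ⇒ 4;  out=∅∪out(4)={1}
  fail(3) 'bac': from fail(2)=5 chase 'c': 5 ⇒ 14;  out={0}∪out(14)={0,1}
  fail(8) 'caa': from fail(7)=5 chase 'a': 5→0 ⇒ 5;  out=∅∪out(5)=∅
  fail(13) 'bcc': from fail(12)=4 chase 'c': 4→0 ⇒ 4;  out={5}∪out(4)={1,5}
  fail(15) 'aca': from fail(14)=4 chase 'a': 4 ⇒ 7;  out=∅∪out(7)={3}
  fail(9) 'caab': from fail(8)=5 chase 'b': 5 ⇒ 6;  out=∅∪out(6)={2}
  fail(16) 'acaa': from fail(15)=7 chase 'a': 7 ⇒ 8;  out=∅∪out(8)=∅
  fail(10) 'caaba': from fail(9)=6 chase 'a': 6→1 ⇒ 2;  out={7}∪out(2)={7}
  fail(17) 'acaab': from fail(16)=8 chase 'b': 8 ⇒ 9;  out=∅∪out(9)={2}
  fail(11) 'caabac': from fail(10)=2 chase 'c': 2 ⇒ 3;  out={4}∪out(3)={0,1,4}
  fail(18) 'acaaba': from fail(17)=9 chase 'a': 9 ⇒ 10;  out={6}∪out(10)={6,7}

Run:
pos 0 'c': at 4  emit P1@[0:0]
pos 1 'a': at 7  emit P3@[0:1]
pos 2 'a': at 8
pos 3 'b': at 9  emit P2@[2:3]
pos 4 'a': at 10  emit P7@[0:4]
pos 5 'c': at 11  emit P0@[3:5],P1@[5:5],P4@[0:5]
pos 6 'b': at 1 ·f
pos 7 'c': at 12  emit P1@[7:7]
pos 8 'c': at 13  emit P1@[8:8],P5@[6:8]
pos 9 'a': at 7 ·f  emit P3@[8:9]
pos 10 'b': at 6 ·f  emit P2@[9:10]
pos 11 'a': at 2 ·f
pos 12 'b': at 6 ·f  emit P2@[11:12]
pos 13 'c': at 12 ·f  emit P1@[13:13]
pos 14 'c': at 13  emit P1@[14:14],P5@[12:14]
pos 15 'a': at 7 ·f  emit P3@[14:15]
pos 16 'b': at 6 ·f  emit P2@[15:16]
pos 17 'c': at 12 ·f  emit P1@[17:17]
pos 18 'b': at 1 ·f
pos 19 'b': at 1 ·f
pos 20 'c': at 12  emit P1@[20:20]
pos 21 'c': at 13  emit P1@[21:21],P5@[19:21]
pos 22 'b': at 1 ·f

All matches (sorted): [[0,1],[1,3],[3,2],[4,7],[5,0],[5,1],[5,4],[7,1],[8,1],[8,5],[9,3],[10,2],[12,2],[13,1],[14,1],[14,5],[15,3],[16,2],[17,1],[20,1],[21,1],[21,5]]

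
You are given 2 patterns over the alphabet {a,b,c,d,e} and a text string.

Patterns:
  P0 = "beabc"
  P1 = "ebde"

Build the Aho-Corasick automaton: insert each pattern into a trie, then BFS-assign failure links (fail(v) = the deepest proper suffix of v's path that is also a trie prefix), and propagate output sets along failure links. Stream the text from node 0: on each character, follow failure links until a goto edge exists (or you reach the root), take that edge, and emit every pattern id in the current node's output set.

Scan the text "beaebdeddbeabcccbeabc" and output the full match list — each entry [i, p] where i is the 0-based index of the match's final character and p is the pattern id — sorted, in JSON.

Build automaton:
Trie nodes:
  0='ε' goto b→1 e→6
  1='b' goto e→2
  2='be' goto a→3
  3='bea' goto b→4
  4='beab' goto c→5
  5='beabc' goto ·  [P0 ends]
  6='e' goto b→7
  7='eb' goto d→8
  8='ebd' goto e→9
  9='ebde' goto ·  [P1 ends]

Failure links (BFS by depth):
  n1('b'): parent n0 fail=0; on 'b' 0 → fail=0;  out ∅∪∅=∅
  n6('e'): parent n0 fail=0; on 'e' 0 → fail=0;  out ∅∪∅=∅
  n2('be'): parent n1 fail=0; on 'e' 0 → fail=6;  out ∅∪∅=∅
  n7('eb'): parent n6 fail=0; on 'b' 0 → fail=1;  out ∅∪∅=∅
  n3('bea'): parent n2 fail=6; on 'a' 6→0 → fail=0;  out ∅∪∅=∅
  n8('ebd'): parent n7 fail=1; on 'd' 1→0 → fail=0;  out ∅∪∅=∅
  n4('beab'): parent n3 fail=0; on 'b' 0 → fail=1;  out ∅∪∅=∅
  n9('ebde'): parent n8 fail=0; on 'e' 0 → fail=6;  out {1}∪∅={1}
  n5('beabc'): parent n4 fail=1; on 'c' 1→0 → fail=0;  out {0}∪∅={0}

Run:
i=0 'b': node 0→1
i=1 'e': node 1→2
i=2 'a': node 2→3
i=3 'e': node 3→6 (fail-walked)
i=4 'b': node 6→7
i=5 'd': node 7→8
i=6 'e': node 8→9  → match P1@[3:6]
i=7 'd': node 9→0 (fail-walked)
i=8 'd': node 0→0
i=9 'b': node 0→1
i=10 'e': node 1→2
i=11 'a': node 2→3
i=12 'b': node 3→4
i=13 'c': node 4→5  → match P0@[9:13]
i=14 'c': node 5→0 (fail-walked)
i=15 'c': node 0→0
i=16 'b': node 0→1
i=17 'e': node 1→2
i=18 'a': node 2→3
i=19 'b': node 3→4
i=20 'c': node 4→5  → match P0@[16:20]

All matches (sorted): [[6,1],[13,0],[20,0]]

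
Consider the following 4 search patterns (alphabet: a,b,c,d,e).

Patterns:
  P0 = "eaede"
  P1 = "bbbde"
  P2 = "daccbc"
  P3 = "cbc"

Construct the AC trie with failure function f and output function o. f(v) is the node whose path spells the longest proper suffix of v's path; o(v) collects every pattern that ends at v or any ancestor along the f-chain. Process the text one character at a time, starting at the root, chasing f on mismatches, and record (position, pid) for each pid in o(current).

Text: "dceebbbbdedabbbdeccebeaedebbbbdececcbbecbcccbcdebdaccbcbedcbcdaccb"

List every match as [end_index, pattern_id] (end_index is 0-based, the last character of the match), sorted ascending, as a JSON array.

Build:
Trie (insert patterns):
  0='ε' goto b→6 c→17 d→11 e→1
  1='e' goto a→2
  2='ea' goto e→3
  3='eae' goto d→4
  4='eaed' goto e→5
  5='eaede' goto ·  ←P0
  6='b' goto b→7
  7='bb' goto b→8
  8='bbb' goto d→9
  9='bbbd' goto e→10
  10='bbbde' goto ·  ←P1
  11='d' goto a→12
  12='da' goto c→13
  13='dac' goto c→14
  14='dacc' goto b→15
  15='daccb' goto c→16
  16='daccbc' goto ·  ←P2
  17='c' goto b→18
  18='cb' goto c→19
  19='cbc' goto ·  ←P3

BFS fail/out derivation:
  n1('e'): parent n0 fail=0; on 'e' 0 → fail=0;  out ∅∪∅=∅
  n6('b'): parent n0 fail=0; on 'b' 0 → fail=0;  out ∅∪∅=∅
  n11('d'): parent n0 fail=0; on 'd' 0 → fail=0;  out ∅∪∅=∅
  n17('c'): parent n0 fail=0; on 'c' 0 → fail=0;  out ∅∪∅=∅
  n2('ea'): parent n1 fail=0; on 'a' 0 → fail=0;  out ∅∪∅=∅
  n7('bb'): parent n6 fail=0; on 'b' 0 → fail=6;  out ∅∪∅=∅
  n12('da'): parent n11 fail=0; on 'a' 0 → fail=0;  out ∅∪∅=∅
  n18('cb'): parent n17 fail=0; on 'b' 0 → fail=6;  out ∅∪∅=∅
  n3('eae'): parent n2 fail=0; on 'e' 0 → fail=1;  out ∅∪∅=∅
  n8('bbb'): parent n7 fail=6; on 'b' 6 → fail=7;  out ∅∪∅=∅
  n13('dac'): parent n12 fail=0; on 'c' 0 → fail=17;  out ∅∪∅=∅
  n19('cbc'): parent n18 fail=6; on 'c' 6→0 → fail=17;  out {3}∪∅={3}
  n4('eaed'): parent n3 fail=1; on 'd' 1→0 → fail=11;  out ∅∪∅=∅
  n9('bbbd'): parent n8 fail=7; on 'd' 7→6→0 → fail=11;  out ∅∪∅=∅
  n14('dacc'): parent n13 fail=17; on 'c' 17→0 → fail=17;  out ∅∪∅=∅
  n5('eaede'): parent n4 fail=11; on 'e' 11→0 → fail=1;  out {0}∪∅={0}
  n10('bbbde'): parent n9 fail=11; on 'e' 11→0 → fail=1;  out {1}∪∅={1}
  n15('daccb'): parent n14 fail=17; on 'b' 17 → fail=18;  out ∅∪∅=∅
  n16('daccbc'): parent n15 fail=18; on 'c' 18 → fail=19;  out {2}∪{3}={2,3}

Run:
pos 0 'd': at 11
pos 1 'c': at 17 (via fail)
pos 2 'e': at 1 (via fail)
pos 3 'e': at 1 (via fail)
pos 4 'b': at 6 (via fail)
pos 5 'b': at 7
pos 6 'b': at 8
pos 7 'b': at 8 (via fail)
pos 8 'd': at 9
pos 9 'e': at 10  → match P1@[5:9]
pos 10 'd': at 11 (via fail)
pos 11 'a': at 12
pos 12 'b': at 6 (via fail)
pos 13 'b': at 7
pos 14 'b': at 8
pos 15 'd': at 9
pos 16 'e': at 10  → match P1@[12:16]
pos 17 'c': at 17 (via fail)
pos 18 'c': at 17 (via fail)
pos 19 'e': at 1 (via fail)
pos 20 'b': at 6 (via fail)
pos 21 'e': at 1 (via fail)
pos 22 'a': at 2
pos 23 'e': at 3
pos 24 'd': at 4
pos 25 'e': at 5  → match P0@[21:25]
pos 26 'b': at 6 (via fail)
pos 27 'b': at 7
pos 28 'b': at 8
pos 29 'b': at 8 (via fail)
pos 30 'd': at 9
pos 31 'e': at 10  → match P1@[27:31]
pos 32 'c': at 17 (via fail)
pos 33 'e': at 1 (via fail)
pos 34 'c': at 17 (via fail)
pos 35 'c': at 17 (via fail)
pos 36 'b': at 18
pos 37 'b': at 7 (via fail)
pos 38 'e': at 1 (via fail)
pos 39 'c': at 17 (via fail)
pos 40 'b': at 18
pos 41 'c': at 19  → match P3@[39:41]
pos 42 'c': at 17 (via fail)
pos 43 'c': at 17 (via fail)
pos 44 'b': at 18
pos 45 'c': at 19  → match P3@[43:45]
pos 46 'd': at 11 (via fail)
pos 47 'e': at 1 (via fail)
pos 48 'b': at 6 (via fail)
pos 49 'd': at 11 (via fail)
pos 50 'a': at 12
pos 51 'c': at 13
pos 52 'c': at 14
pos 53 'b': at 15
pos 54 'c': at 16  → match P2@[49:54],P3@[52:54]
pos 55 'b': at 18 (via fail)
pos 56 'e': at 1 (via fail)
pos 57 'd': at 11 (via fail)
pos 58 'c': at 17 (via fail)
pos 59 'b': at 18
pos 60 'c': at 19  → match P3@[58:60]
pos 61 'd': at 11 (via fail)
pos 62 'a': at 12
pos 63 'c': at 13
pos 64 'c': at 14
pos 65 'b': at 15

Matches: [[9,1],[16,1],[25,0],[31,1],[41,3],[45,3],[54,2],[54,3],[60,3]]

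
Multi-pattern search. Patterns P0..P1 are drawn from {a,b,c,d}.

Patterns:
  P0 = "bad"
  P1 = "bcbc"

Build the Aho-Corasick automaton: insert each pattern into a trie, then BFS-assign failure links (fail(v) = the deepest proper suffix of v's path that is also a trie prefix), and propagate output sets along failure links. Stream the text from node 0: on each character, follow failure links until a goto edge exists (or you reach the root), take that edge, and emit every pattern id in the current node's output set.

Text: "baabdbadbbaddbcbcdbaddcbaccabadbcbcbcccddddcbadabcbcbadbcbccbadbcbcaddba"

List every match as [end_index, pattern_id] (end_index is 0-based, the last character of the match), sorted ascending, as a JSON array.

Construct AC machine:
Trie (insert patterns):
  n0 'ε': b→1
  n1 'b': a→2 c→4
  n2 'ba': d→3
  n3 'bad': ·  ←P0
  n4 'bc': b→5
  n5 'bcb': c→6
  n6 'bcbc': ·  ←P1

Failure links (BFS by depth):
  fail(1) 'b': from fail(0)=0 chase 'b': 0 ⇒ 0;  out=∅∪out(0)=∅
  fail(2) 'ba': from fail(1)=0 chase 'a': 0 ⇒ 0;  out=∅∪out(0)=∅
  fail(4) 'bc': from fail(1)=0 chase 'c': 0 ⇒ 0;  out=∅∪out(0)=∅
  fail(3) 'bad': from fail(2)=0 chase 'd': 0 ⇒ 0;  out={0}∪out(0)={0}
  fail(5) 'bcb': from fail(4)=0 chase 'b': 0 ⇒ 1;  out=∅∪out(1)=∅
  fail(6) 'bcbc': from fail(5)=1 chase 'c': 1 ⇒ 4;  out={1}∪out(4)={1}

Run:
i=0 'b': node 0→1
i=1 'a': node 1→2
i=2 'a': node 2→0 (via fail)
i=3 'b': node 0→1
i=4 'd': node 1→0 (via fail)
i=5 'b': node 0→1
i=6 'a': node 1→2
i=7 'd': node 2→3  ** P0@[5:7]
i=8 'b': node 3→1 (via fail)
i=9 'b': node 1→1 (via fail)
i=10 'a': node 1→2
i=11 'd': node 2→3  ** P0@[9:11]
i=12 'd': node 3→0 (via fail)
i=13 'b': node 0→1
i=14 'c': node 1→4
i=15 'b': node 4→5
i=16 'c': node 5→6  ** P1@[13:16]
i=17 'd': node 6→0 (via fail)
i=18 'b': node 0→1
i=19 'a': node 1→2
i=20 'd': node 2→3  ** P0@[18:20]
i=21 'd': node 3→0 (via fail)
i=22 'c': node 0→0
i=23 'b': node 0→1
i=24 'a': node 1→2
i=25 'c': node 2→0 (via fail)
i=26 'c': node 0→0
i=27 'a': node 0→0
i=28 'b': node 0→1
i=29 'a': node 1→2
i=30 'd': node 2→3  ** P0@[28:30]
i=31 'b': node 3→1 (via fail)
i=32 'c': node 1→4
i=33 'b': node 4→5
i=34 'c': node 5→6  ** P1@[31:34]
i=35 'b': node 6→5 (via fail)
i=36 'c': node 5→6  ** P1@[33:36]
i=37 'c': node 6→0 (via fail)
i=38 'c': node 0→0
i=39 'd': node 0→0
i=40 'd': node 0→0
i=41 'd': node 0→0
i=42 'd': node 0→0
i=43 'c': node 0→0
i=44 'b': node 0→1
i=45 'a': node 1→2
i=46 'd': node 2→3  ** P0@[44:46]
i=47 'a': node 3→0 (via fail)
i=48 'b': node 0→1
i=49 'c': node 1→4
i=50 'b': node 4→5
i=51 'c': node 5→6  ** P1@[48:51]
i=52 'b': node 6→5 (via fail)
i=53 'a': node 5→2 (via fail)
i=54 'd': node 2→3  ** P0@[52:54]
i=55 'b': node 3→1 (via fail)
i=56 'c': node 1→4
i=57 'b': node 4→5
i=58 'c': node 5→6  ** P1@[55:58]
i=59 'c': node 6→0 (via fail)
i=60 'b': node 0→1
i=61 'a': node 1→2
i=62 'd': node 2→3  ** P0@[60:62]
i=63 'b': node 3→1 (via fail)
i=64 'c': node 1→4
i=65 'b': node 4→5
i=66 'c': node 5→6  ** P1@[63:66]
i=67 'a': node 6→0 (via fail)
i=68 'd': node 0→0
i=69 'd': node 0→0
i=70 'b': node 0→1
i=71 'a': node 1→2

All matches (sorted): [[7,0],[11,0],[16,1],[20,0],[30,0],[34,1],[36,1],[46,0],[51,1],[54,0],[58,1],[62,0],[66,1]]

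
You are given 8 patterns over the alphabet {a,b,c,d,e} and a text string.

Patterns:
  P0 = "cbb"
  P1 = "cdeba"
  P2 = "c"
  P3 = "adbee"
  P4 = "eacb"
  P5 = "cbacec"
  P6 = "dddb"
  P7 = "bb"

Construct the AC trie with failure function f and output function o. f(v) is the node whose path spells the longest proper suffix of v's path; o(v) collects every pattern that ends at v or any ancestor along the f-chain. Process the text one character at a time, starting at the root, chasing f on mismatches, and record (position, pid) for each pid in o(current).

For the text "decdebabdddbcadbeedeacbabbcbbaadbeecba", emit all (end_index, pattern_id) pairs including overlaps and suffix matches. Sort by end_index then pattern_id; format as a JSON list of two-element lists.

Build automaton:
Trie (insert patterns):
  n0 'ε': a→8 b→25 c→1 d→21 e→13
  n1 'c': b→2 d→4  [P2 ends]
  n2 'cb': a→17 b→3
  n3 'cbb': ·  [P0 ends]
  n4 'cd': e→5
  n5 'cde': b→6
  n6 'cdeb': a→7
  n7 'cdeba': ·  [P1 ends]
  n8 'a': d→9
  n9 'ad': b→10
  n10 'adb': e→11
  n11 'adbe': e→12
  n12 'adbee': ·  [P3 ends]
  n13 'e': a→14
  n14 'ea': c→15
  n15 'eac': b→16
  n16 'eacb': ·  [P4 ends]
  n17 'cba': c→18
  n18 'cbac': e→19
  n19 'cbace': c→20
  n20 'cbacec': ·  [P5 ends]
  n21 'd': d→22
  n22 'dd': d→23
  n23 'ddd': b→24
  n24 'dddb': ·  [P6 ends]
  n25 'b': b→26
  n26 'bb': ·  [P7 ends]

Failure links (BFS by depth):
  n1('c'): parent n0 fail=0; on 'c' 0 → fail=0;  out {2}∪∅={2}
  n8('a'): parent n0 fail=0; on 'a' 0 → fail=0;  out ∅∪∅=∅
  n13('e'): parent n0 fail=0; on 'e' 0 → fail=0;  out ∅∪∅=∅
  n21('d'): parent n0 fail=0; on 'd' 0 → fail=0;  out ∅∪∅=∅
  n25('b'): parent n0 fail=0; on 'b' 0 → fail=0;  out ∅∪∅=∅
  n2('cb'): parent n1 fail=0; on 'b' 0 → fail=25;  out ∅∪∅=∅
  n4('cd'): parent n1 fail=0; on 'd' 0 → fail=21;  out ∅∪∅=∅
  n9('ad'): parent n8 fail=0; on 'd' 0 → fail=21;  out ∅∪∅=∅
  n14('ea'): parent n13 fail=0; on 'a' 0 → fail=8;  out ∅∪∅=∅
  n22('dd'): parent n21 fail=0; on 'd' 0 → fail=21;  out ∅∪∅=∅
  n26('bb'): parent n25 fail=0; on 'b' 0 → fail=25;  out {7}∪∅={7}
  n3('cbb'): parent n2 fail=25; on 'b' 25 → fail=26;  out {0}∪{7}={0,7}
  n5('cde'): parent n4 fail=21; on 'e' 21→0 → fail=13;  out ∅∪∅=∅
  n10('adb'): parent n9 fail=21; on 'b' 21→0 → fail=25;  out ∅∪∅=∅
  n15('eac'): parent n14 fail=8; on 'c' 8→0 → fail=1;  out ∅∪{2}={2}
  n17('cba'): parent n2 fail=25; on 'a' 25→0 → fail=8;  out ∅∪∅=∅
  n23('ddd'): parent n22 fail=21; on 'd' 21 → fail=22;  out ∅∪∅=∅
  n6('cdeb'): parent n5 fail=13; on 'b' 13→0 → fail=25;  out ∅∪∅=∅
  n11('adbe'): parent n10 fail=25; on 'e' 25→0 → fail=13;  out ∅∪∅=∅
  n16('eacb'): parent n15 fail=1; on 'b' 1 → fail=2;  out {4}∪∅={4}
  n18('cbac'): parent n17 fail=8; on 'c' 8→0 → fail=1;  out ∅∪{2}={2}
  n24('dddb'): parent n23 fail=22; on 'b' 22→21→0 → fail=25;  out {6}∪∅={6}
  n7('cdeba'): parent n6 fail=25; on 'a' 25→0 → fail=8;  out {1}∪∅={1}
  n12('adbee'): parent n11 fail=13; on 'e' 13→0 → fail=13;  out {3}∪∅={3}
  n19('cbace'): parent n18 fail=1; on 'e' 1→0 → fail=13;  out ∅∪∅=∅
  n20('cbacec'): parent n19 fail=13; on 'c' 13→0 → fail=1;  out {5}∪{2}={2,5}

Run:
[0] read 'd'  n0⇒n21
[1] read 'e'  n21⇒n13 ·f
[2] read 'c'  n13⇒n1 ·f  → match P2@[2:2]
[3] read 'd'  n1⇒n4
[4] read 'e'  n4⇒n5
[5] read 'b'  n5⇒n6
[6] read 'a'  n6⇒n7  → match P1@[2:6]
[7] read 'b'  n7⇒n25 ·f
[8] read 'd'  n25⇒n21 ·f
[9] read 'd'  n21⇒n22
[10] read 'd'  n22⇒n23
[11] read 'b'  n23⇒n24  → match P6@[8:11]
[12] read 'c'  n24⇒n1 ·f  → match P2@[12:12]
[13] read 'a'  n1⇒n8 ·f
[14] read 'd'  n8⇒n9
[15] read 'b'  n9⇒n10
[16] read 'e'  n10⇒n11
[17] read 'e'  n11⇒n12  → match P3@[13:17]
[18] read 'd'  n12⇒n21 ·f
[19] read 'e'  n21⇒n13 ·f
[20] read 'a'  n13⇒n14
[21] read 'c'  n14⇒n15  → match P2@[21:21]
[22] read 'b'  n15⇒n16  → match P4@[19:22]
[23] read 'a'  n16⇒n17 ·f
[24] read 'b'  n17⇒n25 ·f
[25] read 'b'  n25⇒n26  → match P7@[24:25]
[26] read 'c'  n26⇒n1 ·f  → match P2@[26:26]
[27] read 'b'  n1⇒n2
[28] read 'b'  n2⇒n3  → match P0@[26:28],P7@[27:28]
[29] read 'a'  n3⇒n8 ·f
[30] read 'a'  n8⇒n8 ·f
[31] read 'd'  n8⇒n9
[32] read 'b'  n9⇒n10
[33] read 'e'  n10⇒n11
[34] read 'e'  n11⇒n12  → match P3@[30:34]
[35] read 'c'  n12⇒n1 ·f  → match P2@[35:35]
[36] read 'b'  n1⇒n2
[37] read 'a'  n2⇒n17

Matches: [[2,2],[6,1],[11,6],[12,2],[17,3],[21,2],[22,4],[25,7],[26,2],[28,0],[28,7],[34,3],[35,2]]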